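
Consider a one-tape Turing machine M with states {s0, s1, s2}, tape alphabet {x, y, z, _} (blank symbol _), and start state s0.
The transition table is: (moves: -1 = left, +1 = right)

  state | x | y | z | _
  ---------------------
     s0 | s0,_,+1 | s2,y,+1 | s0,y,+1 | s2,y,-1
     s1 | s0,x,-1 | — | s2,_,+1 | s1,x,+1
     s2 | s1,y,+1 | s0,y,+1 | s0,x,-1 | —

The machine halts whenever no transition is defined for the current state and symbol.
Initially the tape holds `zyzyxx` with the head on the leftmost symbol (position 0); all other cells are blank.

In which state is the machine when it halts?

s1

s0 | [z]yzyxx   read z → write y, move +1, go to s0
s0 | y[y]zyxx   read y → write y, move +1, go to s2
s2 | yy[z]yxx   read z → write x, move -1, go to s0
s0 | y[y]xyxx   read y → write y, move +1, go to s2
s2 | yy[x]yxx   read x → write y, move +1, go to s1
s1 | yyy[y]xx
No transition is defined for (s1, y); M halts in state s1.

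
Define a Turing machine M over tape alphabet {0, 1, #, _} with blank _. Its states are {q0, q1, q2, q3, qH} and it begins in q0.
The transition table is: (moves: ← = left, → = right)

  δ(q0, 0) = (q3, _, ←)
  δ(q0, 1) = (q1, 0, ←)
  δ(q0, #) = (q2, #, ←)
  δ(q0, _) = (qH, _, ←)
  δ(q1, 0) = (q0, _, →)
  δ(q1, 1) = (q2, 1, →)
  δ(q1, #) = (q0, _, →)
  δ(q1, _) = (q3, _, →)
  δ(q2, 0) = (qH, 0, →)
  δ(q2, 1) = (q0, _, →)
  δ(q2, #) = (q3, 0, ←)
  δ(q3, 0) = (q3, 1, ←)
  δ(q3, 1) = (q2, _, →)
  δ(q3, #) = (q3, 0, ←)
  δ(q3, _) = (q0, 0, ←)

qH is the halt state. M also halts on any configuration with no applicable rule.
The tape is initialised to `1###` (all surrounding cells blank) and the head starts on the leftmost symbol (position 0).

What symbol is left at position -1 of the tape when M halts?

0

state=q0 head=0 tape=___[1]###   (q0,1)→(q1,0,←)
state=q1 head=-1 tape=__[_]0###   (q1,_)→(q3,_,→)
state=q3 head=0 tape=___[0]###   (q3,0)→(q3,1,←)
state=q3 head=-1 tape=__[_]1###   (q3,_)→(q0,0,←)
state=q0 head=-2 tape=_[_]01###   (q0,_)→(qH,_,←)
state=qH head=-3 tape=[_]_01###
Cell -1 holds 0 when M halts.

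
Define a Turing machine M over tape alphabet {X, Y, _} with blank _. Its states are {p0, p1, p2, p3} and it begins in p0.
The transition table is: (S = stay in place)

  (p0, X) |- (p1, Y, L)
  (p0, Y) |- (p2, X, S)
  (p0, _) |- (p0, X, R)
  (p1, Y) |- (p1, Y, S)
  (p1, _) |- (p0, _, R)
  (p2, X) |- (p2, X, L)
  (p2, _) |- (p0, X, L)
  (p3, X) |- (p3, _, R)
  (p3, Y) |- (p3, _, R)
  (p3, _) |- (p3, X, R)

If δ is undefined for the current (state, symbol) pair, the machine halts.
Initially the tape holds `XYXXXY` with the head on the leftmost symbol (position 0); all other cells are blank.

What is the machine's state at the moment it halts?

p1

p0 | __[X]YXXXY   read X → write Y, move L, go to p1
p1 | _[_]YYXXXY   read _ → write _, move R, go to p0
p0 | __[Y]YXXXY   read Y → write X, move S, go to p2
p2 | __[X]YXXXY   read X → write X, move L, go to p2
p2 | _[_]XYXXXY   read _ → write X, move L, go to p0
p0 | [_]XXYXXXY   read _ → write X, move R, go to p0
p0 | X[X]XYXXXY   read X → write Y, move L, go to p1
p1 | [X]YXYXXXY
No transition is defined for (p1, X); M halts in state p1.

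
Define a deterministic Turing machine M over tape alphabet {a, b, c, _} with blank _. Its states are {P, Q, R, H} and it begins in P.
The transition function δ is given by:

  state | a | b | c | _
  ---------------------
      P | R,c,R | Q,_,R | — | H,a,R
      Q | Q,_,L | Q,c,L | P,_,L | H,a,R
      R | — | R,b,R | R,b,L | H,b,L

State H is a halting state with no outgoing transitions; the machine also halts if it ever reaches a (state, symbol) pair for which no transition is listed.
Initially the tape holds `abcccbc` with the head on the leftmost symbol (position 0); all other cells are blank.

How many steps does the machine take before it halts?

state=P head=0 tape=[a]bcccbc_   (P,a)→(R,c,R)
state=R head=1 tape=c[b]cccbc_   (R,b)→(R,b,R)
state=R head=2 tape=cb[c]ccbc_   (R,c)→(R,b,L)
state=R head=1 tape=c[b]bccbc_   (R,b)→(R,b,R)
state=R head=2 tape=cb[b]ccbc_   (R,b)→(R,b,R)
state=R head=3 tape=cbb[c]cbc_   (R,c)→(R,b,L)
state=R head=2 tape=cb[b]bcbc_   (R,b)→(R,b,R)
state=R head=3 tape=cbb[b]cbc_   (R,b)→(R,b,R)
state=R head=4 tape=cbbb[c]bc_   (R,c)→(R,b,L)
state=R head=3 tape=cbb[b]bbc_   (R,b)→(R,b,R)
state=R head=4 tape=cbbb[b]bc_   (R,b)→(R,b,R)
state=R head=5 tape=cbbbb[b]c_   (R,b)→(R,b,R)
state=R head=6 tape=cbbbbb[c]_   (R,c)→(R,b,L)
state=R head=5 tape=cbbbb[b]b_   (R,b)→(R,b,R)
state=R head=6 tape=cbbbbb[b]_   (R,b)→(R,b,R)
state=R head=7 tape=cbbbbbb[_]   (R,_)→(H,b,L)
state=H head=6 tape=cbbbbb[b]b
M halts after 16 transitions.

16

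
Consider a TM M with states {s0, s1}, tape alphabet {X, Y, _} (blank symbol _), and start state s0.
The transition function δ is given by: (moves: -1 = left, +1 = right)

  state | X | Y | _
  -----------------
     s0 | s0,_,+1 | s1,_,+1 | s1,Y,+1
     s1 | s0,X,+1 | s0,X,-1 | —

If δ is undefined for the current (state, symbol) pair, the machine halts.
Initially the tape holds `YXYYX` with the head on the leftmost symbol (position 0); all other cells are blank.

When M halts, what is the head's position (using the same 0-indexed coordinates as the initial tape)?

6

state=s0 head=0 tape=[Y]XYYX__   (s0,Y)→(s1,_,+1)
state=s1 head=1 tape=_[X]YYX__   (s1,X)→(s0,X,+1)
state=s0 head=2 tape=_X[Y]YX__   (s0,Y)→(s1,_,+1)
state=s1 head=3 tape=_X_[Y]X__   (s1,Y)→(s0,X,-1)
state=s0 head=2 tape=_X[_]XX__   (s0,_)→(s1,Y,+1)
state=s1 head=3 tape=_XY[X]X__   (s1,X)→(s0,X,+1)
state=s0 head=4 tape=_XYX[X]__   (s0,X)→(s0,_,+1)
state=s0 head=5 tape=_XYX_[_]_   (s0,_)→(s1,Y,+1)
state=s1 head=6 tape=_XYX_Y[_]
At halt the head is at cell 6.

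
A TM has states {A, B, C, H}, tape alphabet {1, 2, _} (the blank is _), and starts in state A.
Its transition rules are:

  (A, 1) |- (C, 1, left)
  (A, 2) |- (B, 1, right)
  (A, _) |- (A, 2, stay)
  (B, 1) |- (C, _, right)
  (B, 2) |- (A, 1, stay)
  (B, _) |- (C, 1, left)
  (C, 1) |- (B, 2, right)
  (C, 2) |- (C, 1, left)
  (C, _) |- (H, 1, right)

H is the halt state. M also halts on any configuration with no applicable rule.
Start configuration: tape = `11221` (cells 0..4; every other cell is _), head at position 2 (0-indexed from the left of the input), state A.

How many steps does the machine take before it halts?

9

A | 11[2]21_   read 2 → write 1, move right, go to B
B | 111[2]1_   read 2 → write 1, move stay, go to A
A | 111[1]1_   read 1 → write 1, move left, go to C
C | 11[1]11_   read 1 → write 2, move right, go to B
B | 112[1]1_   read 1 → write _, move right, go to C
C | 112_[1]_   read 1 → write 2, move right, go to B
B | 112_2[_]   read _ → write 1, move left, go to C
C | 112_[2]1   read 2 → write 1, move left, go to C
C | 112[_]11   read _ → write 1, move right, go to H
H | 1121[1]1
M halts after 9 transitions.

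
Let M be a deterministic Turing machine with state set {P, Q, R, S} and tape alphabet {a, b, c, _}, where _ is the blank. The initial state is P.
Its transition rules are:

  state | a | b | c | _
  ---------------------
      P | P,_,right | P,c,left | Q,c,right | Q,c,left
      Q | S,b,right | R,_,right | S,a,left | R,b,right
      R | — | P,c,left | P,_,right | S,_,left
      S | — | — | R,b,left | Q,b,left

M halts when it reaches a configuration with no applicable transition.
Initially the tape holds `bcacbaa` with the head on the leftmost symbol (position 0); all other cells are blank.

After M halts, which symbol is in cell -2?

P | __[b]cacbaa   read b → write c, move left, go to P
P | _[_]ccacbaa   read _ → write c, move left, go to Q
Q | [_]cccacbaa   read _ → write b, move right, go to R
R | b[c]ccacbaa   read c → write _, move right, go to P
P | b_[c]cacbaa   read c → write c, move right, go to Q
Q | b_c[c]acbaa   read c → write a, move left, go to S
S | b_[c]aacbaa   read c → write b, move left, go to R
R | b[_]baacbaa   read _ → write _, move left, go to S
S | [b]_baacbaa
Cell -2 holds b when M halts.

b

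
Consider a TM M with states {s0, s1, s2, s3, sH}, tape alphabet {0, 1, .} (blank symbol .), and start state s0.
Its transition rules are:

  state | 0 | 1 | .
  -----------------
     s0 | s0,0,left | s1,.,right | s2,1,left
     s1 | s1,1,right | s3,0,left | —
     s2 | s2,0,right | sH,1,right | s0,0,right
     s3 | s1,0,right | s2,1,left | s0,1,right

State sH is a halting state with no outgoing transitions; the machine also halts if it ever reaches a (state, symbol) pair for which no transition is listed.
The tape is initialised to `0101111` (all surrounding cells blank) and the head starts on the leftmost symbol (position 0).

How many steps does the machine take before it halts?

state=s0 head=0 tape=..[0]101111   (s0,0)→(s0,0,left)
state=s0 head=-1 tape=.[.]0101111   (s0,.)→(s2,1,left)
state=s2 head=-2 tape=[.]10101111   (s2,.)→(s0,0,right)
state=s0 head=-1 tape=0[1]0101111   (s0,1)→(s1,.,right)
state=s1 head=0 tape=0.[0]101111   (s1,0)→(s1,1,right)
state=s1 head=1 tape=0.1[1]01111   (s1,1)→(s3,0,left)
state=s3 head=0 tape=0.[1]001111   (s3,1)→(s2,1,left)
state=s2 head=-1 tape=0[.]1001111   (s2,.)→(s0,0,right)
state=s0 head=0 tape=00[1]001111   (s0,1)→(s1,.,right)
state=s1 head=1 tape=00.[0]01111   (s1,0)→(s1,1,right)
state=s1 head=2 tape=00.1[0]1111   (s1,0)→(s1,1,right)
state=s1 head=3 tape=00.11[1]111   (s1,1)→(s3,0,left)
state=s3 head=2 tape=00.1[1]0111   (s3,1)→(s2,1,left)
state=s2 head=1 tape=00.[1]10111   (s2,1)→(sH,1,right)
state=sH head=2 tape=00.1[1]0111
M halts after 14 transitions.

14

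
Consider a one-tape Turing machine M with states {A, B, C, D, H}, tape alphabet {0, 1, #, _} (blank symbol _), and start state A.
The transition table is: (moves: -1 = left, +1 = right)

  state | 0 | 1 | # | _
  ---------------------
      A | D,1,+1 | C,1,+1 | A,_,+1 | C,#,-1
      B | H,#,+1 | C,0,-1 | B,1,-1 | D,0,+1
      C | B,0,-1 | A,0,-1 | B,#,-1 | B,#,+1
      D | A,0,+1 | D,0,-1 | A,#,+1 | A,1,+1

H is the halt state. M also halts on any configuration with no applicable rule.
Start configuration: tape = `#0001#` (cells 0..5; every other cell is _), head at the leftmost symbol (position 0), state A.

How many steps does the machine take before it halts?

15

A | [#]0001#_   read # → write _, move +1, go to A
A | _[0]001#_   read 0 → write 1, move +1, go to D
D | _1[0]01#_   read 0 → write 0, move +1, go to A
A | _10[0]1#_   read 0 → write 1, move +1, go to D
D | _101[1]#_   read 1 → write 0, move -1, go to D
D | _10[1]0#_   read 1 → write 0, move -1, go to D
D | _1[0]00#_   read 0 → write 0, move +1, go to A
A | _10[0]0#_   read 0 → write 1, move +1, go to D
D | _101[0]#_   read 0 → write 0, move +1, go to A
A | _1010[#]_   read # → write _, move +1, go to A
A | _1010_[_]   read _ → write #, move -1, go to C
C | _1010[_]#   read _ → write #, move +1, go to B
B | _1010#[#]   read # → write 1, move -1, go to B
B | _1010[#]1   read # → write 1, move -1, go to B
B | _101[0]11   read 0 → write #, move +1, go to H
H | _101#[1]1
M halts after 15 transitions.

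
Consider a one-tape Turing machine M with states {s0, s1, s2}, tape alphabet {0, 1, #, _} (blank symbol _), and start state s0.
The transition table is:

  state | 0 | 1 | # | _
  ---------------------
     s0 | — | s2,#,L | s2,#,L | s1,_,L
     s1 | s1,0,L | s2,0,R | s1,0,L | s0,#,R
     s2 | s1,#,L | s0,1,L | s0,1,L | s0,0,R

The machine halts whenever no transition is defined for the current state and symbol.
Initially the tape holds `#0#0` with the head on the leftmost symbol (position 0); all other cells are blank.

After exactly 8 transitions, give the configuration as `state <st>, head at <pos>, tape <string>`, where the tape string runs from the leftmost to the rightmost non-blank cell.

state s1, head at -4, tape 1##0#0

state=s0 head=0 tape=____[#]0#0   (s0,#)→(s2,#,L)
state=s2 head=-1 tape=___[_]#0#0   (s2,_)→(s0,0,R)
state=s0 head=0 tape=___0[#]0#0   (s0,#)→(s2,#,L)
state=s2 head=-1 tape=___[0]#0#0   (s2,0)→(s1,#,L)
state=s1 head=-2 tape=__[_]##0#0   (s1,_)→(s0,#,R)
state=s0 head=-1 tape=__#[#]#0#0   (s0,#)→(s2,#,L)
state=s2 head=-2 tape=__[#]##0#0   (s2,#)→(s0,1,L)
state=s0 head=-3 tape=_[_]1##0#0   (s0,_)→(s1,_,L)
state=s1 head=-4 tape=[_]_1##0#0
After 8 steps: state s1, head at -4, tape 1##0#0.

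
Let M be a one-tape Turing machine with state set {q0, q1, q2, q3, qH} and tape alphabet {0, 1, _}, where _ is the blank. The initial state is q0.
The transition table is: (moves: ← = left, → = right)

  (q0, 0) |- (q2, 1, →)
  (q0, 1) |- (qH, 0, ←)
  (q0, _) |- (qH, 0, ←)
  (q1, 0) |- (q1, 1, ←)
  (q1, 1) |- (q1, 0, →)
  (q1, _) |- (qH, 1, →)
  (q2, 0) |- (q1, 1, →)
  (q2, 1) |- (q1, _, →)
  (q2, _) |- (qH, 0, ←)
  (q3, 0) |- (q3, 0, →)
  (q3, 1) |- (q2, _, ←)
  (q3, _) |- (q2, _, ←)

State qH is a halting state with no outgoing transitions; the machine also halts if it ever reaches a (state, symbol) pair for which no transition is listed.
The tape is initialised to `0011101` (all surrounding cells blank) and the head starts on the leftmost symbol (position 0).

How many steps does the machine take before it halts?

state=q0 head=0 tape=[0]011101__   (q0,0)→(q2,1,→)
state=q2 head=1 tape=1[0]11101__   (q2,0)→(q1,1,→)
state=q1 head=2 tape=11[1]1101__   (q1,1)→(q1,0,→)
state=q1 head=3 tape=110[1]101__   (q1,1)→(q1,0,→)
state=q1 head=4 tape=1100[1]01__   (q1,1)→(q1,0,→)
state=q1 head=5 tape=11000[0]1__   (q1,0)→(q1,1,←)
state=q1 head=4 tape=1100[0]11__   (q1,0)→(q1,1,←)
state=q1 head=3 tape=110[0]111__   (q1,0)→(q1,1,←)
state=q1 head=2 tape=11[0]1111__   (q1,0)→(q1,1,←)
state=q1 head=1 tape=1[1]11111__   (q1,1)→(q1,0,→)
state=q1 head=2 tape=10[1]1111__   (q1,1)→(q1,0,→)
state=q1 head=3 tape=100[1]111__   (q1,1)→(q1,0,→)
state=q1 head=4 tape=1000[1]11__   (q1,1)→(q1,0,→)
state=q1 head=5 tape=10000[1]1__   (q1,1)→(q1,0,→)
state=q1 head=6 tape=100000[1]__   (q1,1)→(q1,0,→)
state=q1 head=7 tape=1000000[_]_   (q1,_)→(qH,1,→)
state=qH head=8 tape=10000001[_]
M halts after 16 transitions.

16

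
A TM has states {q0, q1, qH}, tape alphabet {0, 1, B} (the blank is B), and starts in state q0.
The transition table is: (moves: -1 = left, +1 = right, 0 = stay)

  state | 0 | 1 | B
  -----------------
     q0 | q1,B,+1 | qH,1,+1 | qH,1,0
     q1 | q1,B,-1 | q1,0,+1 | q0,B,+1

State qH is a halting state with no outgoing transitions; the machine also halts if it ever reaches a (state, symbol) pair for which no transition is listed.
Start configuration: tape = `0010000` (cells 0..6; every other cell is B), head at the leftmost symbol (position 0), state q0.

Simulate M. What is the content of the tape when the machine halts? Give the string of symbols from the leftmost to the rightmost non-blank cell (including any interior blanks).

110000

state=q0 head=0 tape=[0]010000   (q0,0)→(q1,B,+1)
state=q1 head=1 tape=B[0]10000   (q1,0)→(q1,B,-1)
state=q1 head=0 tape=[B]B10000   (q1,B)→(q0,B,+1)
state=q0 head=1 tape=B[B]10000   (q0,B)→(qH,1,0)
state=qH head=1 tape=B[1]10000
The non-blank tape span at halt is 110000.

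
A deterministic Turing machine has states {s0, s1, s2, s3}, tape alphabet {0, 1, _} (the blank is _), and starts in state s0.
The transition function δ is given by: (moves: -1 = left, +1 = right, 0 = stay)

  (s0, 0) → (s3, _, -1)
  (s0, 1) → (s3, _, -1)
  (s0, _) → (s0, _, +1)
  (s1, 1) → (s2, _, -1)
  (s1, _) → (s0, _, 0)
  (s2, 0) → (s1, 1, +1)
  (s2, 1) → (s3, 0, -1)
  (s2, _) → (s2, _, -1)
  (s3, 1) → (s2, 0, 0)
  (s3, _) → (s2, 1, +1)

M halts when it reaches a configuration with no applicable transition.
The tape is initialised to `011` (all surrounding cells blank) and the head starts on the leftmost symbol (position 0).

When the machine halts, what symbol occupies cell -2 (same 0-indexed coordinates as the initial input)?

s0 | __[0]11   read 0 → write _, move -1, go to s3
s3 | _[_]_11   read _ → write 1, move +1, go to s2
s2 | _1[_]11   read _ → write _, move -1, go to s2
s2 | _[1]_11   read 1 → write 0, move -1, go to s3
s3 | [_]0_11   read _ → write 1, move +1, go to s2
s2 | 1[0]_11   read 0 → write 1, move +1, go to s1
s1 | 11[_]11   read _ → write _, move 0, go to s0
s0 | 11[_]11   read _ → write _, move +1, go to s0
s0 | 11_[1]1   read 1 → write _, move -1, go to s3
s3 | 11[_]_1   read _ → write 1, move +1, go to s2
s2 | 111[_]1   read _ → write _, move -1, go to s2
s2 | 11[1]_1   read 1 → write 0, move -1, go to s3
s3 | 1[1]0_1   read 1 → write 0, move 0, go to s2
s2 | 1[0]0_1   read 0 → write 1, move +1, go to s1
s1 | 11[0]_1
Cell -2 holds 1 when M halts.

1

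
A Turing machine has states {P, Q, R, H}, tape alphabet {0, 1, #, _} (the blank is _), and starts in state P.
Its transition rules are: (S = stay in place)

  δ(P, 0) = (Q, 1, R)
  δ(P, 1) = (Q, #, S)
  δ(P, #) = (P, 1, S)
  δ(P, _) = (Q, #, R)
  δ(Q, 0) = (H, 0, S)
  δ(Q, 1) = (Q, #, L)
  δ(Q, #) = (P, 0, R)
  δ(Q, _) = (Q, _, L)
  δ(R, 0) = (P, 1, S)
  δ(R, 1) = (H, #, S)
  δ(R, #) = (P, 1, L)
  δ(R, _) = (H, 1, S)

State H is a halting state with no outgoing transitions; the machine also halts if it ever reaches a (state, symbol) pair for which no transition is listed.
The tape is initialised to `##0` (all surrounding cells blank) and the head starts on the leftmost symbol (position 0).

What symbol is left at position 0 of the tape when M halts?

state=P head=0 tape=[#]#0_   (P,#)→(P,1,S)
state=P head=0 tape=[1]#0_   (P,1)→(Q,#,S)
state=Q head=0 tape=[#]#0_   (Q,#)→(P,0,R)
state=P head=1 tape=0[#]0_   (P,#)→(P,1,S)
state=P head=1 tape=0[1]0_   (P,1)→(Q,#,S)
state=Q head=1 tape=0[#]0_   (Q,#)→(P,0,R)
state=P head=2 tape=00[0]_   (P,0)→(Q,1,R)
state=Q head=3 tape=001[_]   (Q,_)→(Q,_,L)
state=Q head=2 tape=00[1]_   (Q,1)→(Q,#,L)
state=Q head=1 tape=0[0]#_   (Q,0)→(H,0,S)
state=H head=1 tape=0[0]#_
Cell 0 holds 0 when M halts.

0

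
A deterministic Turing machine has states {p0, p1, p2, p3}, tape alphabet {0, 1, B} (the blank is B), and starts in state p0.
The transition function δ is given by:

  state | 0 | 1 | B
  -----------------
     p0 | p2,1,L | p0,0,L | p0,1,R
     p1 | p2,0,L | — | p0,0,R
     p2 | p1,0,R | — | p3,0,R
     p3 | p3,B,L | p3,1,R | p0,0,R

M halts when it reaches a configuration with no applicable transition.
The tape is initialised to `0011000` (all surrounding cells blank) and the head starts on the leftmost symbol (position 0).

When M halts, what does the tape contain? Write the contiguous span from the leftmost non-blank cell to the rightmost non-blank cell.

01101000

state=p0 head=0 tape=B[0]011000   (p0,0)→(p2,1,L)
state=p2 head=-1 tape=[B]1011000   (p2,B)→(p3,0,R)
state=p3 head=0 tape=0[1]011000   (p3,1)→(p3,1,R)
state=p3 head=1 tape=01[0]11000   (p3,0)→(p3,B,L)
state=p3 head=0 tape=0[1]B11000   (p3,1)→(p3,1,R)
state=p3 head=1 tape=01[B]11000   (p3,B)→(p0,0,R)
state=p0 head=2 tape=010[1]1000   (p0,1)→(p0,0,L)
state=p0 head=1 tape=01[0]01000   (p0,0)→(p2,1,L)
state=p2 head=0 tape=0[1]101000
The non-blank tape span at halt is 01101000.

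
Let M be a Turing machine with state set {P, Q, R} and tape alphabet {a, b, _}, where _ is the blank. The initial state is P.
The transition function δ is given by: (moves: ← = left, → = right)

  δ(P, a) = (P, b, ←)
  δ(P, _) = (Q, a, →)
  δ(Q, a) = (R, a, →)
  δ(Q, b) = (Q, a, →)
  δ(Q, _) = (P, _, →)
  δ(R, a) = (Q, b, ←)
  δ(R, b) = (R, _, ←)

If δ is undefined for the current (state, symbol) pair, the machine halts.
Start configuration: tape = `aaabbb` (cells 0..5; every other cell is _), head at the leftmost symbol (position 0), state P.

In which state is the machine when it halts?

P

state=P head=0 tape=__[a]aabbb   (P,a)→(P,b,←)
state=P head=-1 tape=_[_]baabbb   (P,_)→(Q,a,→)
state=Q head=0 tape=_a[b]aabbb   (Q,b)→(Q,a,→)
state=Q head=1 tape=_aa[a]abbb   (Q,a)→(R,a,→)
state=R head=2 tape=_aaa[a]bbb   (R,a)→(Q,b,←)
state=Q head=1 tape=_aa[a]bbbb   (Q,a)→(R,a,→)
state=R head=2 tape=_aaa[b]bbb   (R,b)→(R,_,←)
state=R head=1 tape=_aa[a]_bbb   (R,a)→(Q,b,←)
state=Q head=0 tape=_a[a]b_bbb   (Q,a)→(R,a,→)
state=R head=1 tape=_aa[b]_bbb   (R,b)→(R,_,←)
state=R head=0 tape=_a[a]__bbb   (R,a)→(Q,b,←)
state=Q head=-1 tape=_[a]b__bbb   (Q,a)→(R,a,→)
state=R head=0 tape=_a[b]__bbb   (R,b)→(R,_,←)
state=R head=-1 tape=_[a]___bbb   (R,a)→(Q,b,←)
state=Q head=-2 tape=[_]b___bbb   (Q,_)→(P,_,→)
state=P head=-1 tape=_[b]___bbb
No transition is defined for (P, b); M halts in state P.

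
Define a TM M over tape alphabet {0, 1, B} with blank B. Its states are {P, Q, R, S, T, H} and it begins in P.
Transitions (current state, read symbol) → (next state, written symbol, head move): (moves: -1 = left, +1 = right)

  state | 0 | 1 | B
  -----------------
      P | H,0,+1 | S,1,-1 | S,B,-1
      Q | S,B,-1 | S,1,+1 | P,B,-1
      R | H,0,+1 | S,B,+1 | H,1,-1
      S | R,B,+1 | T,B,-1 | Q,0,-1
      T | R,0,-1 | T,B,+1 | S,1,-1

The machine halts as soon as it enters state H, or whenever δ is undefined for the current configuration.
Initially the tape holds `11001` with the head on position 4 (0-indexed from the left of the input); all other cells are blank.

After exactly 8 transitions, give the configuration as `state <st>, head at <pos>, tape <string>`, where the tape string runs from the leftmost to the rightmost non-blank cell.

state H, head at 2, tape 11B1B0

state=P head=4 tape=1100[1]B   (P,1)→(S,1,-1)
state=S head=3 tape=110[0]1B   (S,0)→(R,B,+1)
state=R head=4 tape=110B[1]B   (R,1)→(S,B,+1)
state=S head=5 tape=110BB[B]   (S,B)→(Q,0,-1)
state=Q head=4 tape=110B[B]0   (Q,B)→(P,B,-1)
state=P head=3 tape=110[B]B0   (P,B)→(S,B,-1)
state=S head=2 tape=11[0]BB0   (S,0)→(R,B,+1)
state=R head=3 tape=11B[B]B0   (R,B)→(H,1,-1)
state=H head=2 tape=11[B]1B0
After 8 steps: state H, head at 2, tape 11B1B0.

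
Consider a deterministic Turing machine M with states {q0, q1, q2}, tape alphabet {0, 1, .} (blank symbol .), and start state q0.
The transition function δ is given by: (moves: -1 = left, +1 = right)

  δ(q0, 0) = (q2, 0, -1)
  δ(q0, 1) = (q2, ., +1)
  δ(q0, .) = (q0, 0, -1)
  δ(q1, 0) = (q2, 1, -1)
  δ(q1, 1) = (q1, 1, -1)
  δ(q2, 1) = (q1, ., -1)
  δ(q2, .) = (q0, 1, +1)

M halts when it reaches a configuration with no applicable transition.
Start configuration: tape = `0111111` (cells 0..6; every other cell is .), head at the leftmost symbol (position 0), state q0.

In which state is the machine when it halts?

q1

q0 | ..[0]111111   read 0 → write 0, move -1, go to q2
q2 | .[.]0111111   read . → write 1, move +1, go to q0
q0 | .1[0]111111   read 0 → write 0, move -1, go to q2
q2 | .[1]0111111   read 1 → write ., move -1, go to q1
q1 | [.].0111111
No transition is defined for (q1, .); M halts in state q1.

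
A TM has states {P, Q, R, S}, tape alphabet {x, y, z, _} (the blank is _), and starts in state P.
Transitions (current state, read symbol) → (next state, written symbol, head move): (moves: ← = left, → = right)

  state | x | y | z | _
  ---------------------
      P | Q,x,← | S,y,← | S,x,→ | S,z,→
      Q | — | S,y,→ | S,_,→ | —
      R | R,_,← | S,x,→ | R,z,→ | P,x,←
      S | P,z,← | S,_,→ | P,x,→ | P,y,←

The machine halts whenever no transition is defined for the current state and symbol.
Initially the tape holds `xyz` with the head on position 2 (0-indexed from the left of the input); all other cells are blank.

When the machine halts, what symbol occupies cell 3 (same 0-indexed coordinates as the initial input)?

state=P head=2 tape=__xy[z]_   (P,z)→(S,x,→)
state=S head=3 tape=__xyx[_]   (S,_)→(P,y,←)
state=P head=2 tape=__xy[x]y   (P,x)→(Q,x,←)
state=Q head=1 tape=__x[y]xy   (Q,y)→(S,y,→)
state=S head=2 tape=__xy[x]y   (S,x)→(P,z,←)
state=P head=1 tape=__x[y]zy   (P,y)→(S,y,←)
state=S head=0 tape=__[x]yzy   (S,x)→(P,z,←)
state=P head=-1 tape=_[_]zyzy   (P,_)→(S,z,→)
state=S head=0 tape=_z[z]yzy   (S,z)→(P,x,→)
state=P head=1 tape=_zx[y]zy   (P,y)→(S,y,←)
state=S head=0 tape=_z[x]yzy   (S,x)→(P,z,←)
state=P head=-1 tape=_[z]zyzy   (P,z)→(S,x,→)
state=S head=0 tape=_x[z]yzy   (S,z)→(P,x,→)
state=P head=1 tape=_xx[y]zy   (P,y)→(S,y,←)
state=S head=0 tape=_x[x]yzy   (S,x)→(P,z,←)
state=P head=-1 tape=_[x]zyzy   (P,x)→(Q,x,←)
state=Q head=-2 tape=[_]xzyzy
Cell 3 holds y when M halts.

y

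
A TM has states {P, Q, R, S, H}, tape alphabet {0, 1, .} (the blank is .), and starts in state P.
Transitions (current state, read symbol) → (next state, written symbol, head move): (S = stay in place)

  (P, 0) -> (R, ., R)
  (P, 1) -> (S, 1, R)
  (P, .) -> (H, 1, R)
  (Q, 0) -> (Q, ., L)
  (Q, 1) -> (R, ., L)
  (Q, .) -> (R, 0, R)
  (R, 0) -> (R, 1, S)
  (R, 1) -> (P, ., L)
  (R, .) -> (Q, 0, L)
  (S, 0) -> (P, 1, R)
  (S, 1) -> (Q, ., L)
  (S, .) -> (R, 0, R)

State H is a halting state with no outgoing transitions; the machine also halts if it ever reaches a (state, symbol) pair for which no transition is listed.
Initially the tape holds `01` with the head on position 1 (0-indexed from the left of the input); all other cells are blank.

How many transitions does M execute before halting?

8

state=P head=1 tape=.0[1]..   (P,1)→(S,1,R)
state=S head=2 tape=.01[.].   (S,.)→(R,0,R)
state=R head=3 tape=.010[.]   (R,.)→(Q,0,L)
state=Q head=2 tape=.01[0]0   (Q,0)→(Q,.,L)
state=Q head=1 tape=.0[1].0   (Q,1)→(R,.,L)
state=R head=0 tape=.[0]..0   (R,0)→(R,1,S)
state=R head=0 tape=.[1]..0   (R,1)→(P,.,L)
state=P head=-1 tape=[.]...0   (P,.)→(H,1,R)
state=H head=0 tape=1[.]..0
M halts after 8 transitions.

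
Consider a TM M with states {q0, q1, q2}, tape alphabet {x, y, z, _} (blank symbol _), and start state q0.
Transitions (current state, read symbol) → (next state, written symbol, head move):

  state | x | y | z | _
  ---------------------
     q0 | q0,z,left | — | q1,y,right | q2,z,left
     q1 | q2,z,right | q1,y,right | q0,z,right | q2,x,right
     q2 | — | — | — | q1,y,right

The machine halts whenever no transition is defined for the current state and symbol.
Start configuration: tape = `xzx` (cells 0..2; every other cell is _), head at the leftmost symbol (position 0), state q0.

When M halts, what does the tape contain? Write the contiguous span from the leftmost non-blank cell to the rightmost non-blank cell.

q0 | __[x]zx_   read x → write z, move left, go to q0
q0 | _[_]zzx_   read _ → write z, move left, go to q2
q2 | [_]zzzx_   read _ → write y, move right, go to q1
q1 | y[z]zzx_   read z → write z, move right, go to q0
q0 | yz[z]zx_   read z → write y, move right, go to q1
q1 | yzy[z]x_   read z → write z, move right, go to q0
q0 | yzyz[x]_   read x → write z, move left, go to q0
q0 | yzy[z]z_   read z → write y, move right, go to q1
q1 | yzyy[z]_   read z → write z, move right, go to q0
q0 | yzyyz[_]   read _ → write z, move left, go to q2
q2 | yzyy[z]z
The non-blank tape span at halt is yzyyzz.

yzyyzz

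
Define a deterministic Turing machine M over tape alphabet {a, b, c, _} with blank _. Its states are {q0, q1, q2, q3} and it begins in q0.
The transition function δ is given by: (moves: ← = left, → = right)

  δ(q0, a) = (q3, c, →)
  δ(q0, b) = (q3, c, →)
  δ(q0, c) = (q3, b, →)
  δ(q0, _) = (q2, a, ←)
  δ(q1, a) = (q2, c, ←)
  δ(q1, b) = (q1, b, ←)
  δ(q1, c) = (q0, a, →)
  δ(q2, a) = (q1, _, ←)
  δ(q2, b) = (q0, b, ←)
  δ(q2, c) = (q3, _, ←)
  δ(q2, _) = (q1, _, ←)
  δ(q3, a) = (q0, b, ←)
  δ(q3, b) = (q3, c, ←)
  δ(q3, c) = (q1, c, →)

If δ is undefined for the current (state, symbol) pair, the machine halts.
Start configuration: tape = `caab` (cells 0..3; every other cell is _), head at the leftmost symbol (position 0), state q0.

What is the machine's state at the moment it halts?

q0 | _[c]aab_   read c → write b, move →, go to q3
q3 | _b[a]ab_   read a → write b, move ←, go to q0
q0 | _[b]bab_   read b → write c, move →, go to q3
q3 | _c[b]ab_   read b → write c, move ←, go to q3
q3 | _[c]cab_   read c → write c, move →, go to q1
q1 | _c[c]ab_   read c → write a, move →, go to q0
q0 | _ca[a]b_   read a → write c, move →, go to q3
q3 | _cac[b]_   read b → write c, move ←, go to q3
q3 | _ca[c]c_   read c → write c, move →, go to q1
q1 | _cac[c]_   read c → write a, move →, go to q0
q0 | _caca[_]   read _ → write a, move ←, go to q2
q2 | _cac[a]a   read a → write _, move ←, go to q1
q1 | _ca[c]_a   read c → write a, move →, go to q0
q0 | _caa[_]a   read _ → write a, move ←, go to q2
q2 | _ca[a]aa   read a → write _, move ←, go to q1
q1 | _c[a]_aa   read a → write c, move ←, go to q2
q2 | _[c]c_aa   read c → write _, move ←, go to q3
q3 | [_]_c_aa
No transition is defined for (q3, _); M halts in state q3.

q3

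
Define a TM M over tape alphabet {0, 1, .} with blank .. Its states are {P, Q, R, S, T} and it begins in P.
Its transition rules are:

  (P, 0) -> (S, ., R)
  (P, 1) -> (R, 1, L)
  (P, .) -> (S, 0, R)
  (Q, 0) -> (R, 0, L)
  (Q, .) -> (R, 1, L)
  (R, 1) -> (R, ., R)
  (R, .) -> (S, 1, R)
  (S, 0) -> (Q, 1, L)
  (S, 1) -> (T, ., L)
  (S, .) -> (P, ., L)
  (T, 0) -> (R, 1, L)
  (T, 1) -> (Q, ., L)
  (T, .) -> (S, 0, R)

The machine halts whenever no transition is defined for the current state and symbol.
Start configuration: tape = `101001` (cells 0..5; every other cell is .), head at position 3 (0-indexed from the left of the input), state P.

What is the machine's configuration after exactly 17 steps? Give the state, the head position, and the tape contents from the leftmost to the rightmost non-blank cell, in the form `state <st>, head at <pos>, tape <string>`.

state Q, head at 2, tape 10

P | 101[0]01..   read 0 → write ., move R, go to S
S | 101.[0]1..   read 0 → write 1, move L, go to Q
Q | 101[.]11..   read . → write 1, move L, go to R
R | 10[1]111..   read 1 → write ., move R, go to R
R | 10.[1]11..   read 1 → write ., move R, go to R
R | 10..[1]1..   read 1 → write ., move R, go to R
R | 10...[1]..   read 1 → write ., move R, go to R
R | 10....[.].   read . → write 1, move R, go to S
S | 10....1[.]   read . → write ., move L, go to P
P | 10....[1].   read 1 → write 1, move L, go to R
R | 10...[.]1.   read . → write 1, move R, go to S
S | 10...1[1].   read 1 → write ., move L, go to T
T | 10...[1]..   read 1 → write ., move L, go to Q
Q | 10..[.]...   read . → write 1, move L, go to R
R | 10.[.]1...   read . → write 1, move R, go to S
S | 10.1[1]...   read 1 → write ., move L, go to T
T | 10.[1]....   read 1 → write ., move L, go to Q
Q | 10[.].....
After 17 steps: state Q, head at 2, tape 10.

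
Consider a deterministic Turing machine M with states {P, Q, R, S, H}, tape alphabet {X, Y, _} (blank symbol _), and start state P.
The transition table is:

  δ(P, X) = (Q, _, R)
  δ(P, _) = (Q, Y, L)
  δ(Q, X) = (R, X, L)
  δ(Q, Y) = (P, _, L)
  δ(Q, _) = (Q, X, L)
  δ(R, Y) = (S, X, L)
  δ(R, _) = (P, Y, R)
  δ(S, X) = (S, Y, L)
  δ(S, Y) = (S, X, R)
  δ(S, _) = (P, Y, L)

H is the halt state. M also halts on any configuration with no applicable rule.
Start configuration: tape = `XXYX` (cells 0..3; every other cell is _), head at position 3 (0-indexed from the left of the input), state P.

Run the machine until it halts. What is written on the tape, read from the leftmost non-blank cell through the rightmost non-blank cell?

P | _XXY[X]__   read X → write _, move R, go to Q
Q | _XXY_[_]_   read _ → write X, move L, go to Q
Q | _XXY[_]X_   read _ → write X, move L, go to Q
Q | _XX[Y]XX_   read Y → write _, move L, go to P
P | _X[X]_XX_   read X → write _, move R, go to Q
Q | _X_[_]XX_   read _ → write X, move L, go to Q
Q | _X[_]XXX_   read _ → write X, move L, go to Q
Q | _[X]XXXX_   read X → write X, move L, go to R
R | [_]XXXXX_   read _ → write Y, move R, go to P
P | Y[X]XXXX_   read X → write _, move R, go to Q
Q | Y_[X]XXX_   read X → write X, move L, go to R
R | Y[_]XXXX_   read _ → write Y, move R, go to P
P | YY[X]XXX_   read X → write _, move R, go to Q
Q | YY_[X]XX_   read X → write X, move L, go to R
R | YY[_]XXX_   read _ → write Y, move R, go to P
P | YYY[X]XX_   read X → write _, move R, go to Q
Q | YYY_[X]X_   read X → write X, move L, go to R
R | YYY[_]XX_   read _ → write Y, move R, go to P
P | YYYY[X]X_   read X → write _, move R, go to Q
Q | YYYY_[X]_   read X → write X, move L, go to R
R | YYYY[_]X_   read _ → write Y, move R, go to P
P | YYYYY[X]_   read X → write _, move R, go to Q
Q | YYYYY_[_]   read _ → write X, move L, go to Q
Q | YYYYY[_]X   read _ → write X, move L, go to Q
Q | YYYY[Y]XX   read Y → write _, move L, go to P
P | YYY[Y]_XX
The non-blank tape span at halt is YYYY_XX.

YYYY_XX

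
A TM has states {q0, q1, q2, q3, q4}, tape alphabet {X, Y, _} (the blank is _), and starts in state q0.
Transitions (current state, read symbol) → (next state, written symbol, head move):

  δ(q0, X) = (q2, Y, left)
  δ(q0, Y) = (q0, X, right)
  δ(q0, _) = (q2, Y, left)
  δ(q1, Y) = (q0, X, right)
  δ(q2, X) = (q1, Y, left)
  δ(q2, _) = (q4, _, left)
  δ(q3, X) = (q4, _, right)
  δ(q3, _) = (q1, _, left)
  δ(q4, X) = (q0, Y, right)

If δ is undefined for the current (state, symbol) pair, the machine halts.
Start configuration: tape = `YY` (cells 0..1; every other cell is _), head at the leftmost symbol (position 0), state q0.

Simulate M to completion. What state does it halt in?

q1

state=q0 head=0 tape=[Y]Y_   (q0,Y)→(q0,X,right)
state=q0 head=1 tape=X[Y]_   (q0,Y)→(q0,X,right)
state=q0 head=2 tape=XX[_]   (q0,_)→(q2,Y,left)
state=q2 head=1 tape=X[X]Y   (q2,X)→(q1,Y,left)
state=q1 head=0 tape=[X]YY
No transition is defined for (q1, X); M halts in state q1.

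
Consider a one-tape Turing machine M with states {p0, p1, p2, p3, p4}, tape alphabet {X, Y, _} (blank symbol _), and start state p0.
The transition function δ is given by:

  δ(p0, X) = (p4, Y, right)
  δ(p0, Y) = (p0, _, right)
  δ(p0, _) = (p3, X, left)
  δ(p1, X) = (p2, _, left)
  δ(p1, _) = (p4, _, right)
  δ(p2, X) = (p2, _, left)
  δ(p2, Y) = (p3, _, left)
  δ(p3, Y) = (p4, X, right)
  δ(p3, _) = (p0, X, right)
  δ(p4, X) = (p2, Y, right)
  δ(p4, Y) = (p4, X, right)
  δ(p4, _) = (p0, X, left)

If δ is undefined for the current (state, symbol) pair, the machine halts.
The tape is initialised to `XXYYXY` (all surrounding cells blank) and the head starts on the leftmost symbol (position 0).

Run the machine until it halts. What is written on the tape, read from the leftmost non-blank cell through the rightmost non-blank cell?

YYYY_Y

p0 | [X]XYYXY   read X → write Y, move right, go to p4
p4 | Y[X]YYXY   read X → write Y, move right, go to p2
p2 | YY[Y]YXY   read Y → write _, move left, go to p3
p3 | Y[Y]_YXY   read Y → write X, move right, go to p4
p4 | YX[_]YXY   read _ → write X, move left, go to p0
p0 | Y[X]XYXY   read X → write Y, move right, go to p4
p4 | YY[X]YXY   read X → write Y, move right, go to p2
p2 | YYY[Y]XY   read Y → write _, move left, go to p3
p3 | YY[Y]_XY   read Y → write X, move right, go to p4
p4 | YYX[_]XY   read _ → write X, move left, go to p0
p0 | YY[X]XXY   read X → write Y, move right, go to p4
p4 | YYY[X]XY   read X → write Y, move right, go to p2
p2 | YYYY[X]Y   read X → write _, move left, go to p2
p2 | YYY[Y]_Y   read Y → write _, move left, go to p3
p3 | YY[Y]__Y   read Y → write X, move right, go to p4
p4 | YYX[_]_Y   read _ → write X, move left, go to p0
p0 | YY[X]X_Y   read X → write Y, move right, go to p4
p4 | YYY[X]_Y   read X → write Y, move right, go to p2
p2 | YYYY[_]Y
The non-blank tape span at halt is YYYY_Y.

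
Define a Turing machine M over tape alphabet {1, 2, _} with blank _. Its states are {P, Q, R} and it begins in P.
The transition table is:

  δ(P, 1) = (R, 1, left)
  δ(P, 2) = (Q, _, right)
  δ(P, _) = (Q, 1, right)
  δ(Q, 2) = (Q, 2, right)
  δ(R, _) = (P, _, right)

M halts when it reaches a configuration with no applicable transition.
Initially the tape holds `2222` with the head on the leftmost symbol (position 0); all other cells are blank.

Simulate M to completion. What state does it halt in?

Q

P | [2]222_   read 2 → write _, move right, go to Q
Q | _[2]22_   read 2 → write 2, move right, go to Q
Q | _2[2]2_   read 2 → write 2, move right, go to Q
Q | _22[2]_   read 2 → write 2, move right, go to Q
Q | _222[_]
No transition is defined for (Q, _); M halts in state Q.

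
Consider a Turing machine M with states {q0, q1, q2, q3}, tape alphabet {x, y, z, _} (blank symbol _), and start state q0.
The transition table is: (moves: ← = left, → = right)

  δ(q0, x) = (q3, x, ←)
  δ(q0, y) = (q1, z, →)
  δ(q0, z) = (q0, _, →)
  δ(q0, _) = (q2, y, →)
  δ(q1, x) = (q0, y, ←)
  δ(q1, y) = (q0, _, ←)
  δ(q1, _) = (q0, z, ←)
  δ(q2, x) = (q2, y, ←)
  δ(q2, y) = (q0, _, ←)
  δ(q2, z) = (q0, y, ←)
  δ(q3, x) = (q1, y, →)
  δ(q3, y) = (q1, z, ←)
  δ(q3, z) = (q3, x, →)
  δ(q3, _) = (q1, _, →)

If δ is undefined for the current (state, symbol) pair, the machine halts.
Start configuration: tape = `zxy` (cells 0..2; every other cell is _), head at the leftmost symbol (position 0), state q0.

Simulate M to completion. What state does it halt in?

q0 | [z]xy___   read z → write _, move →, go to q0
q0 | _[x]y___   read x → write x, move ←, go to q3
q3 | [_]xy___   read _ → write _, move →, go to q1
q1 | _[x]y___   read x → write y, move ←, go to q0
q0 | [_]yy___   read _ → write y, move →, go to q2
q2 | y[y]y___   read y → write _, move ←, go to q0
q0 | [y]_y___   read y → write z, move →, go to q1
q1 | z[_]y___   read _ → write z, move ←, go to q0
q0 | [z]zy___   read z → write _, move →, go to q0
q0 | _[z]y___   read z → write _, move →, go to q0
q0 | __[y]___   read y → write z, move →, go to q1
q1 | __z[_]__   read _ → write z, move ←, go to q0
q0 | __[z]z__   read z → write _, move →, go to q0
q0 | ___[z]__   read z → write _, move →, go to q0
q0 | ____[_]_   read _ → write y, move →, go to q2
q2 | ____y[_]
No transition is defined for (q2, _); M halts in state q2.

q2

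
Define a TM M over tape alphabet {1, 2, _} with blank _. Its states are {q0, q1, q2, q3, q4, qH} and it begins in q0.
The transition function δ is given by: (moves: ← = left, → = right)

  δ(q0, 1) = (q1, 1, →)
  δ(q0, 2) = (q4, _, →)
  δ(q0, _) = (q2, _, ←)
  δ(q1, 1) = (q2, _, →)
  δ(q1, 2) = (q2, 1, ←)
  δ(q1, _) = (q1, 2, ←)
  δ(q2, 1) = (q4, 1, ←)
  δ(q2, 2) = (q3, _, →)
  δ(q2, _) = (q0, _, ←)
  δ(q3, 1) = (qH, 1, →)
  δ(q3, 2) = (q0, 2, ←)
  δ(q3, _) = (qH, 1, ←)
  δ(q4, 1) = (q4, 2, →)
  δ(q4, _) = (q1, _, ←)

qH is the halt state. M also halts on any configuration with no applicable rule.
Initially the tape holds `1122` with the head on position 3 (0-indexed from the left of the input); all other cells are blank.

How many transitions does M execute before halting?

8

q0 | 112[2]_   read 2 → write _, move →, go to q4
q4 | 112_[_]   read _ → write _, move ←, go to q1
q1 | 112[_]_   read _ → write 2, move ←, go to q1
q1 | 11[2]2_   read 2 → write 1, move ←, go to q2
q2 | 1[1]12_   read 1 → write 1, move ←, go to q4
q4 | [1]112_   read 1 → write 2, move →, go to q4
q4 | 2[1]12_   read 1 → write 2, move →, go to q4
q4 | 22[1]2_   read 1 → write 2, move →, go to q4
q4 | 222[2]_
M halts after 8 transitions.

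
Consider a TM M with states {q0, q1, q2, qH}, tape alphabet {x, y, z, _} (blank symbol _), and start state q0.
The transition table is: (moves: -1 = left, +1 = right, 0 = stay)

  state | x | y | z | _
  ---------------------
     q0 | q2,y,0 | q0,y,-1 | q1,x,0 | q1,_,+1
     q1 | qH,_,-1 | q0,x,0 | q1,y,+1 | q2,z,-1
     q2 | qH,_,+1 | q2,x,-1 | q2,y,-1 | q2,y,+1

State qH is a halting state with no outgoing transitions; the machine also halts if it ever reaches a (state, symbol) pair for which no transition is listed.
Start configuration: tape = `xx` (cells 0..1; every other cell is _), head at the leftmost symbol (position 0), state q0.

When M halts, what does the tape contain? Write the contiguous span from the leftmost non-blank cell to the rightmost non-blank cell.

y_x

state=q0 head=0 tape=_[x]x   (q0,x)→(q2,y,0)
state=q2 head=0 tape=_[y]x   (q2,y)→(q2,x,-1)
state=q2 head=-1 tape=[_]xx   (q2,_)→(q2,y,+1)
state=q2 head=0 tape=y[x]x   (q2,x)→(qH,_,+1)
state=qH head=1 tape=y_[x]
The non-blank tape span at halt is y_x.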